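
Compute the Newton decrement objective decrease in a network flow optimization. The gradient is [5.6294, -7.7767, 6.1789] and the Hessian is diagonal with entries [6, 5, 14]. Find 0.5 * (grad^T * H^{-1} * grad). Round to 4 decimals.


Step 1: H is diagonal, so H^(-1) * g = [0.9382, -1.5553, 0.4414].
Step 2: g^T H^(-1) g = sum_i g_i^2 / H_ii
  = (5.6294)^2/6 + (-7.7767)^2/5 + (6.1789)^2/14
  = 5.2817 + 12.0954 + 2.7271 = 20.1042
Step 3: Objective decrease = 0.5 * g^T H^(-1) g = 10.0521


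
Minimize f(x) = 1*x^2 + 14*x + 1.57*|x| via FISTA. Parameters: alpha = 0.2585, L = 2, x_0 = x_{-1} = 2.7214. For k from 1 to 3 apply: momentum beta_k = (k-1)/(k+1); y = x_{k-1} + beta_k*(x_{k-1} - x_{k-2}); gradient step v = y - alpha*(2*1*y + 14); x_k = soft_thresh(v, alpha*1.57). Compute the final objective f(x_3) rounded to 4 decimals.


FISTA on f(x) = 1*x^2 + 14*x + 1.57*|x|
L = 2, alpha = 0.2585
Iteration 1: beta = 0.0, y = 2.7214 + 0.0*(2.7214 - 2.7214) = 2.7214
  grad(y) = 19.4428, v = y - alpha*grad = -2.3046
  prox(v) = soft_thresh(-2.3046, 0.4058) = -1.8987
Iteration 2: beta = 0.3333, y = -1.8987 + 0.3333*(-1.8987 - 2.7214) = -3.4388
  grad(y) = 7.1225, v = y - alpha*grad = -5.2799
  prox(v) = soft_thresh(-5.2799, 0.4058) = -4.8741
Iteration 3: beta = 0.5, y = -4.8741 + 0.5*(-4.8741 + 1.8987) = -6.3618
  grad(y) = 1.2765, v = y - alpha*grad = -6.6917
  prox(v) = soft_thresh(-6.6917, 0.4058) = -6.2859
f(x_3) = 1*(-6.2859)^2 + 14*(-6.2859) + 1.57*|-6.2859| = -38.6212


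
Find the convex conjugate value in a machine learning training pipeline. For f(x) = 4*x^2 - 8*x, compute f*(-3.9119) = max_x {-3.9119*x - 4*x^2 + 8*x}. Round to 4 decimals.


f*(y) = sup_x {y*x - a*x^2 - b*x} = sup_x {(y-b)*x - a*x^2}
FOC: (y - b) - 2a*x = 0 => x* = (y - b)/(2a)
x* = (-3.9119 + 8)/(2*4) = 0.511
f*(-3.9119) = (y-b)^2/(4a) = (-3.9119 + 8)^2/(4*4)
= 16.7126/16 = 1.0445


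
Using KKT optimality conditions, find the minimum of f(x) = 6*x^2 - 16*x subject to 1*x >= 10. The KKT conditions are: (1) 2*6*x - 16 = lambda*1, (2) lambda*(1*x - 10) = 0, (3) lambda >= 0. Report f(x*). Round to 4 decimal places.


Step 1: Try lambda = 0 (constraint inactive).
x_unc = 16/(2*6) = 1.3333
Check: 1*1.3333 = 1.3333 < 10 -- violated!
Step 2: Constraint must be active: 1*x = 10
x* = 10/1 = 10.0
lambda = (2*6*10.0 - 16)/1 = 104.0
Step 3: Compute optimal value.
f(x*) = 6*10.0^2 - 16*10.0 = 440.0


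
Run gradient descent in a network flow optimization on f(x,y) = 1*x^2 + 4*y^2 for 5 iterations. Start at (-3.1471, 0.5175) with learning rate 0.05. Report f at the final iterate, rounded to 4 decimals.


Gradient descent on f(x,y) = 1*x^2 + 4*y^2.
Starting point: (-3.1471, 0.5175), alpha = 0.05
Step 1: grad_x = 2*1*-3.1471 = -6.2942, grad_y = 2*4*0.5175 = 4.14
  x_1 = -3.1471 - 0.05*-6.2942 = -2.8324
  y_1 = 0.5175 - 0.05*4.14 = 0.3105
Step 2: grad_x = 2*1*-2.8324 = -5.6648, grad_y = 2*4*0.3105 = 2.484
  x_2 = -2.8324 - 0.05*-5.6648 = -2.5492
  y_2 = 0.3105 - 0.05*2.484 = 0.1863
Step 3: grad_x = 2*1*-2.5492 = -5.0983, grad_y = 2*4*0.1863 = 1.4904
  x_3 = -2.5492 - 0.05*-5.0983 = -2.2942
  y_3 = 0.1863 - 0.05*1.4904 = 0.1118
Step 4: grad_x = 2*1*-2.2942 = -4.5885, grad_y = 2*4*0.1118 = 0.8942
  x_4 = -2.2942 - 0.05*-4.5885 = -2.0648
  y_4 = 0.1118 - 0.05*0.8942 = 0.0671
Step 5: grad_x = 2*1*-2.0648 = -4.1296, grad_y = 2*4*0.0671 = 0.5365
  x_5 = -2.0648 - 0.05*-4.1296 = -1.8583
  y_5 = 0.0671 - 0.05*0.5365 = 0.0402
f(-1.8583, 0.0402) = 1*(-1.8583)^2 + 4*0.0402^2 = 3.4599


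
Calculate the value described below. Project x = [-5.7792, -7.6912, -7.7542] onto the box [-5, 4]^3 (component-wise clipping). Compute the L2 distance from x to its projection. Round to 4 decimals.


Project each component onto [-5, 4].
clip(-5.7792) = -5.0, clip(-7.6912) = -5.0, clip(-7.7542) = -5.0
Projection = [-5.0, -5.0, -5.0]
Squared diffs: [0.6072, 7.2426, 7.5856]
Distance = sqrt(15.4354) = 3.9288


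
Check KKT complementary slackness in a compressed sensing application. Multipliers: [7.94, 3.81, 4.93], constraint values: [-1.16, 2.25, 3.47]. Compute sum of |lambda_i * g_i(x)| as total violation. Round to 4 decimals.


KKT complementary slackness check:
lambda_1 * g_1 = 7.94 * -1.16 = -9.2104
lambda_2 * g_2 = 3.81 * 2.25 = 8.5725
lambda_3 * g_3 = 4.93 * 3.47 = 17.1071
Total violation = 9.2104 + 8.5725 + 17.1071 = 34.89


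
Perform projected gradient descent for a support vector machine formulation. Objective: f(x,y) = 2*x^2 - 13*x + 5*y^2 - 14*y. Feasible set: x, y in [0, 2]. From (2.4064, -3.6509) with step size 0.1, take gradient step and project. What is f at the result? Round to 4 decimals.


Step 1: Compute gradient at (2.4064, -3.6509).
grad_x = 2*2*2.4064 - 13 = -3.3744
grad_y = 2*5*-3.6509 - 14 = -50.509
Step 2: Gradient step.
x_raw = 2.4064 - 0.1*-3.3744 = 2.7438
y_raw = -3.6509 - 0.1*-50.509 = 1.4
Step 3: Project onto [0, 2].
x_proj = clip(2.7438) = 2.0
y_proj = clip(1.4) = 1.4
Step 4: Evaluate f.
f(2.0, 1.4) = -27.8


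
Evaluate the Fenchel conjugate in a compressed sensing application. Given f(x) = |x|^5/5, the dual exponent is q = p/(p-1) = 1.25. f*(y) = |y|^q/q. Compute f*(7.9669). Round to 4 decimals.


The conjugate exponent q satisfies 1/p + 1/q = 1.
p = 5, so q = 5/(5 - 1) = 1.25
|y|^q = 7.9669^1.25 = 13.3848
f*(7.9669) = 13.3848 / 1.25 = 10.7078


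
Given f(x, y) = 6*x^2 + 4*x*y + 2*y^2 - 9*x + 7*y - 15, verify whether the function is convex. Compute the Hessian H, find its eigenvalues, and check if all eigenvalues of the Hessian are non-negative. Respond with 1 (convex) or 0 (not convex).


The Hessian of f(x,y) = 6*x^2 + 4*x*y + 2*y^2 - 9*x + 7*y - 15 is:
H = [[12, 4], [4, 4]]
Trace = 12 + 4 = 16
Determinant = 12*4 - (4)^2 = 32
Discriminant = (16)^2 - 4*32 = 128.0
Eigenvalues: lambda_1 = 2.3431, lambda_2 = 13.6569
The function is convex.

1


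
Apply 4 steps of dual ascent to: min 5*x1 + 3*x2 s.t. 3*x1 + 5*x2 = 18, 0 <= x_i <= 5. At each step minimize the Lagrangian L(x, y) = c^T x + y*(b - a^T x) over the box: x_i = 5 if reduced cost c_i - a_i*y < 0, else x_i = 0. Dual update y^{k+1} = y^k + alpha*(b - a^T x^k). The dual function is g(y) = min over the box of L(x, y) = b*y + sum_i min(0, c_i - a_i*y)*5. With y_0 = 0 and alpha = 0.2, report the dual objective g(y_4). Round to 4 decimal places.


Dual ascent for LP: min 5*x1 + 3*x2, 3*x1 + 5*x2 = 18, 0 <= x_i <= 5
Step 1: y^k = 0.0, reduced costs: (5.0, 3.0)
  x^k = (0.0, 0.0), subgradient = b - a^T x = 18.0
  y^{k+1} = 0.0 + 0.2*18.0 = 3.6
Step 2: y^k = 3.6, reduced costs: (-5.8, -15.0)
  x^k = (5.0, 5.0), subgradient = b - a^T x = -22.0
  y^{k+1} = 3.6 + 0.2*-22.0 = -0.8
Step 3: y^k = -0.8, reduced costs: (7.4, 7.0)
  x^k = (0.0, 0.0), subgradient = b - a^T x = 18.0
  y^{k+1} = -0.8 + 0.2*18.0 = 2.8
Step 4: y^k = 2.8, reduced costs: (-3.4, -11.0)
  x^k = (5.0, 5.0), subgradient = b - a^T x = -22.0
  y^{k+1} = 2.8 + 0.2*-22.0 = -1.6
Dual objective at y_4 = -1.6: reduced costs (9.8, 11.0), box minimizer x = (0.0, 0.0)
g(y_4) = b*y + (c1 - a1*y)*x1 + (c2 - a2*y)*x2 = 18*(-1.6) + 9.8*0.0 + 11.0*0.0 = -28.8 + 0.0 + 0.0 = -28.8


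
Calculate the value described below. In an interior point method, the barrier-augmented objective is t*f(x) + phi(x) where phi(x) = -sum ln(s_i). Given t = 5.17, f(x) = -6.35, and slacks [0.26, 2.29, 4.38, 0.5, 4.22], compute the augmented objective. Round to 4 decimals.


Step 1: Compute log-barrier.
ln values: [-1.3471, 0.8286, 1.477, -0.6931, 1.4398]
phi = -(-1.3471 + 0.8286 + 1.477 - 0.6931 + 1.4398) = -1.7052
Step 2: Compute augmented objective.
t*f(x) = 5.17*-6.35 = -32.8295
Total = -32.8295 - 1.7052 = -34.5347


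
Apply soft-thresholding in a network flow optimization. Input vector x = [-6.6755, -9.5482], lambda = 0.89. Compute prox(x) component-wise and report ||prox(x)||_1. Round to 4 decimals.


Soft-thresholding with lambda = 0.89:
prox(-6.6755) = sign(-6.6755)*max(|-6.6755| - 0.89, 0) = -5.7855
prox(-9.5482) = sign(-9.5482)*max(|-9.5482| - 0.89, 0) = -8.6582
prox(x) = [-5.7855, -8.6582]
||prox(x)||_1 = 5.7855 + 8.6582 = 14.4437


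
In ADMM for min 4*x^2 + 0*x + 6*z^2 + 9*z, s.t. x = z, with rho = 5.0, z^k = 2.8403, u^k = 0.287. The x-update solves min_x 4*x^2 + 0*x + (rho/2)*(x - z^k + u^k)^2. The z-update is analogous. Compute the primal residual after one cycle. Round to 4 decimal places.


ADMM iteration with rho = 5.0, z^k = 2.8403, u^k = 0.287
Step 1: x-update.
Minimize 4*x^2 + 0*x + (5.0/2)*(x - 2.8403 + 0.287)^2
FOC: (2*4 + 5.0)*x = 0 + 5.0*(2.8403 - 0.287)
x^{k+1} = 0.982
Step 2: z-update.
Minimize 6*z^2 + 9*z + (5.0/2)*(0.982 - z + 0.287)^2
FOC: (2*6 + 5.0)*z = -9 + 5.0*(0.982 + 0.287)
z^{k+1} = -0.1562
Step 3: u-update.
u^{k+1} = 0.287 + 0.982 + 0.1562 = 1.4252
Step 4: Primal residual = |0.982 + 0.1562| = 1.1382


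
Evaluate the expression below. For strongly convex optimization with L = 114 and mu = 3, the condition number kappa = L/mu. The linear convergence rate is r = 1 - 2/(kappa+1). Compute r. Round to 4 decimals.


Step 1: Compute the condition number.
kappa = L/mu = 114/3 = 38.0
Step 2: Compute the convergence rate.
r = 1 - 2/(kappa + 1) = 1 - 2*mu/(L + mu) = (L - mu)/(L + mu) = 111/117 = 0.9487


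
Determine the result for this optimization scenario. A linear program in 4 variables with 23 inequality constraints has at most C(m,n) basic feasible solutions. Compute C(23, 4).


Each vertex corresponds to some choice of n active constraints out of m, so the number of vertices is at most C(m, n) = m! / (n!(m-n)!).
m = 23, n = 4
Numerator: 23 * 22 * 21 * 20
Denominator: 4! = 24
C(23, 4) = 8855


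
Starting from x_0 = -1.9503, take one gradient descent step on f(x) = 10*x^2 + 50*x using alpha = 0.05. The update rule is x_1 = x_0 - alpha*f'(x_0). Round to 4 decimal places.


We compute the gradient at x_0 and apply the update.
f'(x) = 20*x + 50
f'(-1.9503) = 20*-1.9503 + 50 = 10.994
x_1 = -1.9503 - 0.05*10.994 = -2.5


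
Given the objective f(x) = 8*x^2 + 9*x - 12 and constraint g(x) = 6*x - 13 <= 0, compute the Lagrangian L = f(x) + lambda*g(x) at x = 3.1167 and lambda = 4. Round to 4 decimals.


Step 1: Evaluate f(x).
f(3.1167) = 8*3.1167^2 + 9*3.1167 - 12 = 93.7609
Step 2: Evaluate g(x).
g(3.1167) = 6*3.1167 - 13 = 5.7002
Step 3: Compute Lagrangian.
L = 93.7609 + 4*5.7002 = 116.5617


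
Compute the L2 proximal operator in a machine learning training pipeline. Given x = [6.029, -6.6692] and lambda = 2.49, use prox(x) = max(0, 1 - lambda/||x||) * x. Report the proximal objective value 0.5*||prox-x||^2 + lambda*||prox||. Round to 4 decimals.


Step 1: Compute ||x||.
||x|| = 8.9904
Step 2: Compute scaling factor.
scale = max(0, 1 - 2.49/8.9904) = 0.723
Step 3: prox(x) = [4.3592, -4.8221]
||prox(x)|| = 6.5004
Step 4: Proximal objective.
0.5*||prox-x||^2 = 3.1001
lambda*||prox|| = 16.186
Total = 19.286


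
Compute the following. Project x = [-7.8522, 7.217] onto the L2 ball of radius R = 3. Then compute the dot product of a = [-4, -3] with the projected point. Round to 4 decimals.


Step 1: Compute ||x|| (intermediates to 6 decimals).
||x|| = sqrt((-7.8522)^2 + 7.217^2) = 10.664996
Step 2: Project.
Since ||x|| > R, scale = R/||x|| = 3/10.664996 = 0.281294, proj(x) = scale * x
proj(x) = [-2.208777, 2.030099]
Step 3: Dot product.
a^T * proj(x) = -4*(-2.208777) - 3*2.030099 = 2.7448


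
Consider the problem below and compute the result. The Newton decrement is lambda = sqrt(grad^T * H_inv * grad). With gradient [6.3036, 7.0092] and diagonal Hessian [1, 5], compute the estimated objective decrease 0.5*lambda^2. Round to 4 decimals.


Step 1: H is diagonal, so H^(-1) * g = [6.3036, 1.4018].
Step 2: g^T H^(-1) g = sum_i g_i^2 / H_ii
  = (6.3036)^2/1 + (7.0092)^2/5
  = 39.7354 + 9.8258 = 49.5611
Step 3: Objective decrease = 0.5 * g^T H^(-1) g = 24.7806


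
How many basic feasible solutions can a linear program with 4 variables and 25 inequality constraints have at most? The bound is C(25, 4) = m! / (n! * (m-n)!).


Each vertex corresponds to some choice of n active constraints out of m, so the number of vertices is at most C(m, n) = m! / (n!(m-n)!).
m = 25, n = 4
Numerator: 25 * 24 * 23 * 22
Denominator: 4! = 24
C(25, 4) = 12650


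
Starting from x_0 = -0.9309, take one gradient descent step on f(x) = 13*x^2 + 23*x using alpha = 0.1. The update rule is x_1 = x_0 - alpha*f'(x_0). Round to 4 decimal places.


We compute the gradient at x_0 and apply the update.
f'(x) = 26*x + 23
f'(-0.9309) = 26*-0.9309 + 23 = -1.2034
x_1 = -0.9309 - 0.1*-1.2034 = -0.8106


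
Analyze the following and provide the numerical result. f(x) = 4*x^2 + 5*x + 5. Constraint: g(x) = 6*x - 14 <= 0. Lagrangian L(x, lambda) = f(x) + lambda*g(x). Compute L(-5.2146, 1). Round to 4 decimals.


Step 1: Evaluate f(x).
f(-5.2146) = 4*(-5.2146)^2 + 5*(-5.2146) + 5 = 87.6952
Step 2: Evaluate g(x).
g(-5.2146) = 6*-5.2146 - 14 = -45.2876
Step 3: Compute Lagrangian.
L = 87.6952 + 1*-45.2876 = 42.4076


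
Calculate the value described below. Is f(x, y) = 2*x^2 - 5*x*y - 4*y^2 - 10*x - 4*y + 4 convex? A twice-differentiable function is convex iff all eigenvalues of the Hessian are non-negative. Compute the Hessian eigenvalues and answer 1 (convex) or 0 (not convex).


The Hessian of f(x,y) = 2*x^2 - 5*x*y - 4*y^2 - 10*x - 4*y + 4 is:
H = [[4, -5], [-5, -8]]
Trace = 4 - 8 = -4
Determinant = 4*-8 - (-5)^2 = -57
Discriminant = (-4)^2 - 4*-57 = 244.0
Eigenvalues: lambda_1 = -9.8102, lambda_2 = 5.8102
The function is not convex.

0


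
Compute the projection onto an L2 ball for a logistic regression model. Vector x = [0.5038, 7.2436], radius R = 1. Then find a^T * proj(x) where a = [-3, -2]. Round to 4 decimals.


Step 1: Compute ||x|| (intermediates to 6 decimals).
||x|| = sqrt(0.5038^2 + 7.2436^2) = 7.261099
Step 2: Project.
Since ||x|| > R, scale = R/||x|| = 1/7.261099 = 0.13772, proj(x) = scale * x
proj(x) = [0.069383, 0.997589]
Step 3: Dot product.
a^T * proj(x) = -3*0.069383 - 2*0.997589 = -2.2033


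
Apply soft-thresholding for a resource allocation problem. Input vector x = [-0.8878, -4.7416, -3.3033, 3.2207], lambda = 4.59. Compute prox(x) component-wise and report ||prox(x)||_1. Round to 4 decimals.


Soft-thresholding with lambda = 4.59:
prox(-0.8878) = sign(-0.8878)*max(|-0.8878| - 4.59, 0) = 0.0
prox(-4.7416) = sign(-4.7416)*max(|-4.7416| - 4.59, 0) = -0.1516
prox(-3.3033) = sign(-3.3033)*max(|-3.3033| - 4.59, 0) = 0.0
prox(3.2207) = sign(3.2207)*max(|3.2207| - 4.59, 0) = 0.0
prox(x) = [0.0, -0.1516, 0.0, 0.0]
||prox(x)||_1 = 0.0 + 0.1516 + 0.0 + 0.0 = 0.1516


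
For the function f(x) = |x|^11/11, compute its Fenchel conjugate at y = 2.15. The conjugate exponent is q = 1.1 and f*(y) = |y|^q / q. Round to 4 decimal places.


The conjugate exponent q satisfies 1/p + 1/q = 1.
p = 11, so q = 11/(11 - 1) = 1.1
|y|^q = 2.15^1.1 = 2.321
f*(2.15) = 2.321 / 1.1 = 2.11


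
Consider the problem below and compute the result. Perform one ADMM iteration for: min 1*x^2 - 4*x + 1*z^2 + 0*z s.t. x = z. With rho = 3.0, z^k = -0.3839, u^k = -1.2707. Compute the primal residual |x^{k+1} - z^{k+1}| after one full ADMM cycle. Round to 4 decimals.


ADMM iteration with rho = 3.0, z^k = -0.3839, u^k = -1.2707
Step 1: x-update.
Minimize 1*x^2 - 4*x + (3.0/2)*(x + 0.3839 - 1.2707)^2
FOC: (2*1 + 3.0)*x = 4 + 3.0*(-0.3839 + 1.2707)
x^{k+1} = 1.3321
Step 2: z-update.
Minimize 1*z^2 + 0*z + (3.0/2)*(1.3321 - z - 1.2707)^2
FOC: (2*1 + 3.0)*z = 0 + 3.0*(1.3321 - 1.2707)
z^{k+1} = 0.0368
Step 3: u-update.
u^{k+1} = -1.2707 + 1.3321 - 0.0368 = 0.0246
Step 4: Primal residual = |1.3321 - 0.0368| = 1.2953


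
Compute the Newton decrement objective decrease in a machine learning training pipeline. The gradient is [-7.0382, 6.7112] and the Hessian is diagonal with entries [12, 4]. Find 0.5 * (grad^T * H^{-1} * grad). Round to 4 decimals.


Step 1: H is diagonal, so H^(-1) * g = [-0.5865, 1.6778].
Step 2: g^T H^(-1) g = sum_i g_i^2 / H_ii
  = (-7.0382)^2/12 + (6.7112)^2/4
  = 4.128 + 11.2601 = 15.3881
Step 3: Objective decrease = 0.5 * g^T H^(-1) g = 7.694


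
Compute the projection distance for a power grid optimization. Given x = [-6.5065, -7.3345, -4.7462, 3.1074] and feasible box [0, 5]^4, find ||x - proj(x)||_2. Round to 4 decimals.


Project each component onto [0, 5].
clip(-6.5065) = 0.0, clip(-7.3345) = 0.0, clip(-4.7462) = 0.0, clip(3.1074) = 3.1074
Projection = [0.0, 0.0, 0.0, 3.1074]
Squared diffs: [42.3345, 53.7949, 22.5264, 0.0]
Distance = sqrt(118.6558) = 10.8929


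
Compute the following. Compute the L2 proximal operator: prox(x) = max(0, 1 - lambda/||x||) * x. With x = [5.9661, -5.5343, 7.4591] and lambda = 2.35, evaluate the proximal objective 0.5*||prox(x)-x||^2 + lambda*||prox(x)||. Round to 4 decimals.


Step 1: Compute ||x||.
||x|| = 11.0391
Step 2: Compute scaling factor.
scale = max(0, 1 - 2.35/11.0391) = 0.7871
Step 3: prox(x) = [4.696, -4.3562, 5.8712]
||prox(x)|| = 8.6891
Step 4: Proximal objective.
0.5*||prox-x||^2 = 2.7613
lambda*||prox|| = 20.4194
Total = 23.1806


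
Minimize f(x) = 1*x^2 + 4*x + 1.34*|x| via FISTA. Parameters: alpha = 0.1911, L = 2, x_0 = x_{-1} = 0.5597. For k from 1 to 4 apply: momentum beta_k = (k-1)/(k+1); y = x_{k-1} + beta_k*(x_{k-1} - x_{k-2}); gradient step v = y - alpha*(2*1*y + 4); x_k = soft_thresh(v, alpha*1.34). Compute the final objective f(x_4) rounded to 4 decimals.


FISTA on f(x) = 1*x^2 + 4*x + 1.34*|x|
L = 2, alpha = 0.1911
Iteration 1: beta = 0.0, y = 0.5597 + 0.0*(0.5597 - 0.5597) = 0.5597
  grad(y) = 5.1194, v = y - alpha*grad = -0.4186
  prox(v) = soft_thresh(-0.4186, 0.2561) = -0.1625
Iteration 2: beta = 0.3333, y = -0.1625 + 0.3333*(-0.1625 - 0.5597) = -0.4033
  grad(y) = 3.1934, v = y - alpha*grad = -1.0136
  prox(v) = soft_thresh(-1.0136, 0.2561) = -0.7575
Iteration 3: beta = 0.5, y = -0.7575 + 0.5*(-0.7575 + 0.1625) = -1.0549
  grad(y) = 1.8901, v = y - alpha*grad = -1.4161
  prox(v) = soft_thresh(-1.4161, 0.2561) = -1.1601
Iteration 4: beta = 0.6, y = -1.1601 + 0.6*(-1.1601 + 0.7575) = -1.4016
  grad(y) = 1.1967, v = y - alpha*grad = -1.6303
  prox(v) = soft_thresh(-1.6303, 0.2561) = -1.3743
f(x_4) = 1*(-1.3743)^2 + 4*(-1.3743) + 1.34*|-1.3743| = -1.7669


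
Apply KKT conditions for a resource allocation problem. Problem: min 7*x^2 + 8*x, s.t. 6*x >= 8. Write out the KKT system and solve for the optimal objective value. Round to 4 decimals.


Step 1: Try lambda = 0 (constraint inactive).
x_unc = -8/(2*7) = -0.5714
Check: 6*-0.5714 = -3.4284 < 8 -- violated!
Step 2: Constraint must be active: 6*x = 8
x* = 8/6 = 4/3 = 1.3333 (rounded; the exact value 4/3 is used below)
lambda = (2*7*(4/3) + 8)/6 = 4.4444
Step 3: Compute optimal value.
f(x*) = 7*(4/3)^2 + 8*(4/3) = 23.1111


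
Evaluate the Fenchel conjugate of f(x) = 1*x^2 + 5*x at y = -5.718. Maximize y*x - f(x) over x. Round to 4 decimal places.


f*(y) = sup_x {y*x - a*x^2 - b*x} = sup_x {(y-b)*x - a*x^2}
FOC: (y - b) - 2a*x = 0 => x* = (y - b)/(2a)
x* = (-5.718 - 5)/(2*1) = -5.359
f*(-5.718) = (y-b)^2/(4a) = (-5.718 - 5)^2/(4*1)
= 114.8755/4 = 28.7189


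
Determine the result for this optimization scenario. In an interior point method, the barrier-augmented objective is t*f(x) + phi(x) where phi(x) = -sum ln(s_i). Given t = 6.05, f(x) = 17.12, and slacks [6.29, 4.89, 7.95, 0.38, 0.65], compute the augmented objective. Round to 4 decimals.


Step 1: Compute log-barrier.
ln values: [1.839, 1.5872, 2.0732, -0.9676, -0.4308]
phi = -(1.839 + 1.5872 + 2.0732 - 0.9676 - 0.4308) = -4.101
Step 2: Compute augmented objective.
t*f(x) = 6.05*17.12 = 103.576
Total = 103.576 - 4.101 = 99.475


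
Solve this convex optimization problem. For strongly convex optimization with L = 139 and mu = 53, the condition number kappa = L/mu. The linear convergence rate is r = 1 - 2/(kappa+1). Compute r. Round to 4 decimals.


Step 1: Compute the condition number.
kappa = L/mu = 139/53 = 2.6226
Step 2: Compute the convergence rate.
r = 1 - 2/(kappa + 1) = 1 - 2*mu/(L + mu) = (L - mu)/(L + mu) = 86/192 = 0.4479


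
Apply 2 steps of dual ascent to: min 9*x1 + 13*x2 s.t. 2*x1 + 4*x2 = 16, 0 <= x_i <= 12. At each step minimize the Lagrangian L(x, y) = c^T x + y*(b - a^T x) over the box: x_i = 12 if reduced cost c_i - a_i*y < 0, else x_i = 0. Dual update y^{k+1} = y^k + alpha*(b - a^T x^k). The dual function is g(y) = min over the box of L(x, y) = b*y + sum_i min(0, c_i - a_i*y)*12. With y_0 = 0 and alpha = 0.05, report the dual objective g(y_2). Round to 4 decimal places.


Dual ascent for LP: min 9*x1 + 13*x2, 2*x1 + 4*x2 = 16, 0 <= x_i <= 12
Step 1: y^k = 0.0, reduced costs: (9.0, 13.0)
  x^k = (0.0, 0.0), subgradient = b - a^T x = 16.0
  y^{k+1} = 0.0 + 0.05*16.0 = 0.8
Step 2: y^k = 0.8, reduced costs: (7.4, 9.8)
  x^k = (0.0, 0.0), subgradient = b - a^T x = 16.0
  y^{k+1} = 0.8 + 0.05*16.0 = 1.6
Dual objective at y_2 = 1.6: reduced costs (5.8, 6.6), box minimizer x = (0.0, 0.0)
g(y_2) = b*y + (c1 - a1*y)*x1 + (c2 - a2*y)*x2 = 16*1.6 + 5.8*0.0 + 6.6*0.0 = 25.6 + 0.0 + 0.0 = 25.6


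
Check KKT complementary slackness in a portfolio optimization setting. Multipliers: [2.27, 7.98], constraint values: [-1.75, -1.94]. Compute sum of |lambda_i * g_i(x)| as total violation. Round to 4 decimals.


KKT complementary slackness check:
lambda_1 * g_1 = 2.27 * -1.75 = -3.9725
lambda_2 * g_2 = 7.98 * -1.94 = -15.4812
Total violation = 3.9725 + 15.4812 = 19.4537


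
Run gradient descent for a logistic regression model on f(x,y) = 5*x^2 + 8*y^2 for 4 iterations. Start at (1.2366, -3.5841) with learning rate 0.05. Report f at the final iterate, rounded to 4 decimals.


Gradient descent on f(x,y) = 5*x^2 + 8*y^2.
Starting point: (1.2366, -3.5841), alpha = 0.05
Step 1: grad_x = 2*5*1.2366 = 12.366, grad_y = 2*8*-3.5841 = -57.3456
  x_1 = 1.2366 - 0.05*12.366 = 0.6183
  y_1 = -3.5841 - 0.05*-57.3456 = -0.7168
Step 2: grad_x = 2*5*0.6183 = 6.183, grad_y = 2*8*-0.7168 = -11.4691
  x_2 = 0.6183 - 0.05*6.183 = 0.3092
  y_2 = -0.7168 - 0.05*-11.4691 = -0.1434
Step 3: grad_x = 2*5*0.3092 = 3.0915, grad_y = 2*8*-0.1434 = -2.2938
  x_3 = 0.3092 - 0.05*3.0915 = 0.1546
  y_3 = -0.1434 - 0.05*-2.2938 = -0.0287
Step 4: grad_x = 2*5*0.1546 = 1.5458, grad_y = 2*8*-0.0287 = -0.4588
  x_4 = 0.1546 - 0.05*1.5458 = 0.0773
  y_4 = -0.0287 - 0.05*-0.4588 = -0.0057
f(0.0773, -0.0057) = 5*0.0773^2 + 8*(-0.0057)^2 = 0.0301


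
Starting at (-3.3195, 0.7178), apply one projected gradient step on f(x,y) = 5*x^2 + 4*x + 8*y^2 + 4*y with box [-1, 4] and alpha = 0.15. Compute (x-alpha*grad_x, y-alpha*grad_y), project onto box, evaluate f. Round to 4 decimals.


Step 1: Compute gradient at (-3.3195, 0.7178).
grad_x = 2*5*-3.3195 + 4 = -29.195
grad_y = 2*8*0.7178 + 4 = 15.4848
Step 2: Gradient step.
x_raw = -3.3195 - 0.15*-29.195 = 1.0598
y_raw = 0.7178 - 0.15*15.4848 = -1.6049
Step 3: Project onto [-1, 4].
x_proj = clip(1.0598) = 1.0598
y_proj = clip(-1.6049) = -1.0
Step 4: Evaluate f.
f(1.0598, -1.0) = 13.8544


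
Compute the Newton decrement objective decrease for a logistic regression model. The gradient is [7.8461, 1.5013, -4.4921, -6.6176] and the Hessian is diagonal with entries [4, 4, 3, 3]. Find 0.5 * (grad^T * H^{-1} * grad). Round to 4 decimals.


Step 1: H is diagonal, so H^(-1) * g = [1.9615, 0.3753, -1.4974, -2.2059].
Step 2: g^T H^(-1) g = sum_i g_i^2 / H_ii
  = (7.8461)^2/4 + (1.5013)^2/4 + (-4.4921)^2/3 + (-6.6176)^2/3
  = 15.3903 + 0.5635 + 6.7263 + 14.5975 = 37.2777
Step 3: Objective decrease = 0.5 * g^T H^(-1) g = 18.6388


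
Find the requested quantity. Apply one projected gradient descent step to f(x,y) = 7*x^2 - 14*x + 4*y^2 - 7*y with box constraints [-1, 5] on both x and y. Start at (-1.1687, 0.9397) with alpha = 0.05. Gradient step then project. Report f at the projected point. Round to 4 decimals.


Step 1: Compute gradient at (-1.1687, 0.9397).
grad_x = 2*7*-1.1687 - 14 = -30.3618
grad_y = 2*4*0.9397 - 7 = 0.5176
Step 2: Gradient step.
x_raw = -1.1687 - 0.05*-30.3618 = 0.3494
y_raw = 0.9397 - 0.05*0.5176 = 0.9138
Step 3: Project onto [-1, 5].
x_proj = clip(0.3494) = 0.3494
y_proj = clip(0.9138) = 0.9138
Step 4: Evaluate f.
f(0.3494, 0.9138) = -7.0934


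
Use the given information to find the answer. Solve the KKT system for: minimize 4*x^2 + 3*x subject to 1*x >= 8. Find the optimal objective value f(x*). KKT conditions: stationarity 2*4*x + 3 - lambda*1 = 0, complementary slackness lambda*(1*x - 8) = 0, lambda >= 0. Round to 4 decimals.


Step 1: Try lambda = 0 (constraint inactive).
x_unc = -3/(2*4) = -0.375
Check: 1*-0.375 = -0.375 < 8 -- violated!
Step 2: Constraint must be active: 1*x = 8
x* = 8/1 = 8.0
lambda = (2*4*8.0 + 3)/1 = 67.0
Step 3: Compute optimal value.
f(x*) = 4*8.0^2 + 3*8.0 = 280.0


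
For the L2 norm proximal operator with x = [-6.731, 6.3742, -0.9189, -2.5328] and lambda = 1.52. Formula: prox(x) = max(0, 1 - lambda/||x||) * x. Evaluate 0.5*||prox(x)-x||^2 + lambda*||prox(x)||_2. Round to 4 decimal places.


Step 1: Compute ||x||.
||x|| = 9.6538
Step 2: Compute scaling factor.
scale = max(0, 1 - 1.52/9.6538) = 0.8425
Step 3: prox(x) = [-5.6712, 5.3706, -0.7742, -2.134]
||prox(x)|| = 8.1338
Step 4: Proximal objective.
0.5*||prox-x||^2 = 1.1552
lambda*||prox|| = 12.3634
Total = 13.5186


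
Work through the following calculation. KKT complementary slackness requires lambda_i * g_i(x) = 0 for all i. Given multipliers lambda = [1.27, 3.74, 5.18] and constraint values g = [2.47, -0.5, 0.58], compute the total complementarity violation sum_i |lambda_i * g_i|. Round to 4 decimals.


KKT complementary slackness check:
lambda_1 * g_1 = 1.27 * 2.47 = 3.1369
lambda_2 * g_2 = 3.74 * -0.5 = -1.87
lambda_3 * g_3 = 5.18 * 0.58 = 3.0044
Total violation = 3.1369 + 1.87 + 3.0044 = 8.0113


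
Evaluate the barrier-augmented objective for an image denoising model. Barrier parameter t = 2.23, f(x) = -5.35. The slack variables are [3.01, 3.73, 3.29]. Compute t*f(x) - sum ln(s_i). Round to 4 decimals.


Step 1: Compute log-barrier.
ln values: [1.1019, 1.3164, 1.1909]
phi = -(1.1019 + 1.3164 + 1.1909) = -3.6092
Step 2: Compute augmented objective.
t*f(x) = 2.23*-5.35 = -11.9305
Total = -11.9305 - 3.6092 = -15.5397


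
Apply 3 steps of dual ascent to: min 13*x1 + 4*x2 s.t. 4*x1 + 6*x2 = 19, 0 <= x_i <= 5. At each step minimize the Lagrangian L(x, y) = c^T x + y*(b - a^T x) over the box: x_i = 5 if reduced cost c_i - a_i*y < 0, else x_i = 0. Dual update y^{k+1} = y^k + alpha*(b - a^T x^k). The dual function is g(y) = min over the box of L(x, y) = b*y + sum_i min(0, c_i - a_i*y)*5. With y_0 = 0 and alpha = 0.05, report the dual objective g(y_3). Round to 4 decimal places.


Dual ascent for LP: min 13*x1 + 4*x2, 4*x1 + 6*x2 = 19, 0 <= x_i <= 5
Step 1: y^k = 0.0, reduced costs: (13.0, 4.0)
  x^k = (0.0, 0.0), subgradient = b - a^T x = 19.0
  y^{k+1} = 0.0 + 0.05*19.0 = 0.95
Step 2: y^k = 0.95, reduced costs: (9.2, -1.7)
  x^k = (0.0, 5.0), subgradient = b - a^T x = -11.0
  y^{k+1} = 0.95 + 0.05*-11.0 = 0.4
Step 3: y^k = 0.4, reduced costs: (11.4, 1.6)
  x^k = (0.0, 0.0), subgradient = b - a^T x = 19.0
  y^{k+1} = 0.4 + 0.05*19.0 = 1.35
Dual objective at y_3 = 1.35: reduced costs (7.6, -4.1), box minimizer x = (0.0, 5.0)
g(y_3) = b*y + (c1 - a1*y)*x1 + (c2 - a2*y)*x2 = 19*1.35 + 7.6*0.0 + (-4.1)*5.0 = 25.65 + 0.0 - 20.5 = 5.15


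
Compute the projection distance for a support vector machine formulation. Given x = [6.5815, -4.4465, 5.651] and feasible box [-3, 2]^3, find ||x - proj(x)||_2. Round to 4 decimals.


Project each component onto [-3, 2].
clip(6.5815) = 2.0, clip(-4.4465) = -3.0, clip(5.651) = 2.0
Projection = [2.0, -3.0, 2.0]
Squared diffs: [20.9901, 2.0924, 13.3298]
Distance = sqrt(36.4123) = 6.0343


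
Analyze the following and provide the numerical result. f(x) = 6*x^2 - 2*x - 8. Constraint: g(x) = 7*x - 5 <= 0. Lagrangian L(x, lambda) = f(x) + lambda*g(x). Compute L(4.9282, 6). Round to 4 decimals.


Step 1: Evaluate f(x).
f(4.9282) = 6*4.9282^2 - 2*4.9282 - 8 = 127.8665
Step 2: Evaluate g(x).
g(4.9282) = 7*4.9282 - 5 = 29.4974
Step 3: Compute Lagrangian.
L = 127.8665 + 6*29.4974 = 304.8509


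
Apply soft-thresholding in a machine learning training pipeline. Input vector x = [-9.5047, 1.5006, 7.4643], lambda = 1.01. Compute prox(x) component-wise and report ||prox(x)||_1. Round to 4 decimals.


Soft-thresholding with lambda = 1.01:
prox(-9.5047) = sign(-9.5047)*max(|-9.5047| - 1.01, 0) = -8.4947
prox(1.5006) = sign(1.5006)*max(|1.5006| - 1.01, 0) = 0.4906
prox(7.4643) = sign(7.4643)*max(|7.4643| - 1.01, 0) = 6.4543
prox(x) = [-8.4947, 0.4906, 6.4543]
||prox(x)||_1 = 8.4947 + 0.4906 + 6.4543 = 15.4396


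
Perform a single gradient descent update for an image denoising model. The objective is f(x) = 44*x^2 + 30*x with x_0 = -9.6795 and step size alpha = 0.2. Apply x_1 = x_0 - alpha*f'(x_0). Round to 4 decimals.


We compute the gradient at x_0 and apply the update.
f'(x) = 88*x + 30
f'(-9.6795) = 88*-9.6795 + 30 = -821.796
x_1 = -9.6795 - 0.2*-821.796 = 154.6797


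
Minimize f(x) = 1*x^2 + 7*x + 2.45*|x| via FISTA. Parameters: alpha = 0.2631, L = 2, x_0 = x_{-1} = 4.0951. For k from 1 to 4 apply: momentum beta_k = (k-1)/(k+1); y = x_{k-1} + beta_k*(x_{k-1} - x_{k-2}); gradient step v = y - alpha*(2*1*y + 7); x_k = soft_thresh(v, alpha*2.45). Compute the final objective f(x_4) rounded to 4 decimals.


FISTA on f(x) = 1*x^2 + 7*x + 2.45*|x|
L = 2, alpha = 0.2631
Iteration 1: beta = 0.0, y = 4.0951 + 0.0*(4.0951 - 4.0951) = 4.0951
  grad(y) = 15.1902, v = y - alpha*grad = 0.0986
  prox(v) = soft_thresh(0.0986, 0.6446) = 0.0
Iteration 2: beta = 0.3333, y = 0.0 + 0.3333*(0.0 - 4.0951) = -1.365
  grad(y) = 4.2699, v = y - alpha*grad = -2.4885
  prox(v) = soft_thresh(-2.4885, 0.6446) = -1.8439
Iteration 3: beta = 0.5, y = -1.8439 + 0.5*(-1.8439 - 0.0) = -2.7658
  grad(y) = 1.4684, v = y - alpha*grad = -3.1521
  prox(v) = soft_thresh(-3.1521, 0.6446) = -2.5075
Iteration 4: beta = 0.6, y = -2.5075 + 0.6*(-2.5075 + 1.8439) = -2.9057
  grad(y) = 1.1885, v = y - alpha*grad = -3.2184
  prox(v) = soft_thresh(-3.2184, 0.6446) = -2.5738
f(x_4) = 1*(-2.5738)^2 + 7*(-2.5738) + 2.45*|-2.5738| = -5.0863


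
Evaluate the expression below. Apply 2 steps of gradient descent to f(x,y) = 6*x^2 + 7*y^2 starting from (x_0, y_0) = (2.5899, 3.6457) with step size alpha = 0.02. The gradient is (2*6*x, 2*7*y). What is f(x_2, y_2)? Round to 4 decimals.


Gradient descent on f(x,y) = 6*x^2 + 7*y^2.
Starting point: (2.5899, 3.6457), alpha = 0.02
Step 1: grad_x = 2*6*2.5899 = 31.0788, grad_y = 2*7*3.6457 = 51.0398
  x_1 = 2.5899 - 0.02*31.0788 = 1.9683
  y_1 = 3.6457 - 0.02*51.0398 = 2.6249
Step 2: grad_x = 2*6*1.9683 = 23.6199, grad_y = 2*7*2.6249 = 36.7487
  x_2 = 1.9683 - 0.02*23.6199 = 1.4959
  y_2 = 2.6249 - 0.02*36.7487 = 1.8899
f(1.4959, 1.8899) = 6*1.4959^2 + 7*1.8899^2 = 38.4296


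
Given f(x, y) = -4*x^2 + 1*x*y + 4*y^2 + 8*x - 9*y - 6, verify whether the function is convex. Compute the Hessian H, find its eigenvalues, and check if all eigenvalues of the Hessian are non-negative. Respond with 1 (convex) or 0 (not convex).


The Hessian of f(x,y) = -4*x^2 + 1*x*y + 4*y^2 + 8*x - 9*y - 6 is:
H = [[-8, 1], [1, 8]]
Trace = -8 + 8 = 0
Determinant = -8*8 - (1)^2 = -65
Discriminant = (0)^2 - 4*-65 = 260.0
Eigenvalues: lambda_1 = -8.0623, lambda_2 = 8.0623
The function is not convex.

0


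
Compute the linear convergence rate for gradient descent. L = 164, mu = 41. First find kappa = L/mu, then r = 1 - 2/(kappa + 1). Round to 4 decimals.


Step 1: Compute the condition number.
kappa = L/mu = 164/41 = 4.0
Step 2: Compute the convergence rate.
r = 1 - 2/(kappa + 1) = 1 - 2*mu/(L + mu) = (L - mu)/(L + mu) = 123/205 = 0.6


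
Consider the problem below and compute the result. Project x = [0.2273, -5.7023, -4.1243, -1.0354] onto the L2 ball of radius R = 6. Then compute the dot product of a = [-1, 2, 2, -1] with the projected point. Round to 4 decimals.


Step 1: Compute ||x|| (intermediates to 6 decimals).
||x|| = sqrt(0.2273^2 + (-5.7023)^2 + (-4.1243)^2 + (-1.0354)^2) = 7.116867
Step 2: Project.
Since ||x|| > R, scale = R/||x|| = 6/7.116867 = 0.843068, proj(x) = scale * x
proj(x) = [0.191629, -4.807427, -3.477065, -0.872913]
Step 3: Dot product.
a^T * proj(x) = -1*0.191629 + 2*(-4.807427) + 2*(-3.477065) - 1*(-0.872913) = -15.8877


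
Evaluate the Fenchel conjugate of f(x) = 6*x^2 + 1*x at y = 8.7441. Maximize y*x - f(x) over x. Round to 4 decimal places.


f*(y) = sup_x {y*x - a*x^2 - b*x} = sup_x {(y-b)*x - a*x^2}
FOC: (y - b) - 2a*x = 0 => x* = (y - b)/(2a)
x* = (8.7441 - 1)/(2*6) = 0.6453
f*(8.7441) = (y-b)^2/(4a) = (8.7441 - 1)^2/(4*6)
= 59.9711/24 = 2.4988


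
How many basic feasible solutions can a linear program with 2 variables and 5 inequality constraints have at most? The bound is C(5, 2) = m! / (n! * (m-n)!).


Each vertex corresponds to some choice of n active constraints out of m, so the number of vertices is at most C(m, n) = m! / (n!(m-n)!).
m = 5, n = 2
Numerator: 5 * 4
Denominator: 2! = 2
C(5, 2) = 10


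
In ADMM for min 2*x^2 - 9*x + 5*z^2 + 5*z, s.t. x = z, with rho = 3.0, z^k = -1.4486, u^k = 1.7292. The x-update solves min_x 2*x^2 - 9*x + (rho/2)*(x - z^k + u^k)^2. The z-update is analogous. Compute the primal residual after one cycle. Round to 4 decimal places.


ADMM iteration with rho = 3.0, z^k = -1.4486, u^k = 1.7292
Step 1: x-update.
Minimize 2*x^2 - 9*x + (3.0/2)*(x + 1.4486 + 1.7292)^2
FOC: (2*2 + 3.0)*x = 9 + 3.0*(-1.4486 - 1.7292)
x^{k+1} = -0.0762
Step 2: z-update.
Minimize 5*z^2 + 5*z + (3.0/2)*(-0.0762 - z + 1.7292)^2
FOC: (2*5 + 3.0)*z = -5 + 3.0*(-0.0762 + 1.7292)
z^{k+1} = -0.0032
Step 3: u-update.
u^{k+1} = 1.7292 - 0.0762 + 0.0032 = 1.6562
Step 4: Primal residual = |-0.0762 + 0.0032| = 0.073


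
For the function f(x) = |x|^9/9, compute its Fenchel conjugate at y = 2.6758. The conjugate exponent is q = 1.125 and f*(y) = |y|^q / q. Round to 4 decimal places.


The conjugate exponent q satisfies 1/p + 1/q = 1.
p = 9, so q = 9/(9 - 1) = 1.125
|y|^q = 2.6758^1.125 = 3.0261
f*(2.6758) = 3.0261 / 1.125 = 2.6899


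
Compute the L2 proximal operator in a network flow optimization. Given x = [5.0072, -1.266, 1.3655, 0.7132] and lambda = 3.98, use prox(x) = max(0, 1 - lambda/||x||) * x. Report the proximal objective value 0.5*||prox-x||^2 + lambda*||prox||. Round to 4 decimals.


Step 1: Compute ||x||.
||x|| = 5.3896
Step 2: Compute scaling factor.
scale = max(0, 1 - 3.98/5.3896) = 0.2615
Step 3: prox(x) = [1.3096, -0.3311, 0.3571, 0.1865]
||prox(x)|| = 1.4096
Step 4: Proximal objective.
0.5*||prox-x||^2 = 7.9202
lambda*||prox|| = 5.6102
Total = 13.5305


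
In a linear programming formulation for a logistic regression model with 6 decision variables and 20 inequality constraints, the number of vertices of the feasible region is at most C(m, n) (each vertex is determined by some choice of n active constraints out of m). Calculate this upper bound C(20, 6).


Each vertex corresponds to some choice of n active constraints out of m, so the number of vertices is at most C(m, n) = m! / (n!(m-n)!).
m = 20, n = 6
Numerator: 20 * 19 * 18 * 17 * 16 * 15
Denominator: 6! = 720
C(20, 6) = 38760


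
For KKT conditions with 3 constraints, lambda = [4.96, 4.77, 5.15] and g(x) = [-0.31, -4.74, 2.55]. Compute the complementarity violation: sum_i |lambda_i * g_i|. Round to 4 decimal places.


KKT complementary slackness check:
lambda_1 * g_1 = 4.96 * -0.31 = -1.5376
lambda_2 * g_2 = 4.77 * -4.74 = -22.6098
lambda_3 * g_3 = 5.15 * 2.55 = 13.1325
Total violation = 1.5376 + 22.6098 + 13.1325 = 37.2799


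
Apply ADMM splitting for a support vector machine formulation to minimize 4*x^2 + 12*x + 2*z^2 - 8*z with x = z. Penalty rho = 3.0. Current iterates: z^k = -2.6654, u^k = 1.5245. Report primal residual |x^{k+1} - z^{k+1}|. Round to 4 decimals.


ADMM iteration with rho = 3.0, z^k = -2.6654, u^k = 1.5245
Step 1: x-update.
Minimize 4*x^2 + 12*x + (3.0/2)*(x + 2.6654 + 1.5245)^2
FOC: (2*4 + 3.0)*x = -12 + 3.0*(-2.6654 - 1.5245)
x^{k+1} = -2.2336
Step 2: z-update.
Minimize 2*z^2 - 8*z + (3.0/2)*(-2.2336 - z + 1.5245)^2
FOC: (2*2 + 3.0)*z = 8 + 3.0*(-2.2336 + 1.5245)
z^{k+1} = 0.839
Step 3: u-update.
u^{k+1} = 1.5245 - 2.2336 - 0.839 = -1.5481
Step 4: Primal residual = |-2.2336 - 0.839| = 3.0726


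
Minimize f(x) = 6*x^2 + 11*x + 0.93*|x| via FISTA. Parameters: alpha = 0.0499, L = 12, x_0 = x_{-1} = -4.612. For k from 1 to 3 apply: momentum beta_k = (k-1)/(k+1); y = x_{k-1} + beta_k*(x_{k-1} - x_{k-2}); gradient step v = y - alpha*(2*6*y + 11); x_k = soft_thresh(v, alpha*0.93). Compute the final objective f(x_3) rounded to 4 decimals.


FISTA on f(x) = 6*x^2 + 11*x + 0.93*|x|
L = 12, alpha = 0.0499
Iteration 1: beta = 0.0, y = -4.612 + 0.0*(-4.612 + 4.612) = -4.612
  grad(y) = -44.344, v = y - alpha*grad = -2.3992
  prox(v) = soft_thresh(-2.3992, 0.0464) = -2.3528
Iteration 2: beta = 0.3333, y = -2.3528 + 0.3333*(-2.3528 + 4.612) = -1.5998
  grad(y) = -8.1972, v = y - alpha*grad = -1.1907
  prox(v) = soft_thresh(-1.1907, 0.0464) = -1.1443
Iteration 3: beta = 0.5, y = -1.1443 + 0.5*(-1.1443 + 2.3528) = -0.5401
  grad(y) = 4.5192, v = y - alpha*grad = -0.7656
  prox(v) = soft_thresh(-0.7656, 0.0464) = -0.7192
f(x_3) = 6*(-0.7192)^2 + 11*(-0.7192) + 0.93*|-0.7192| = -4.1388


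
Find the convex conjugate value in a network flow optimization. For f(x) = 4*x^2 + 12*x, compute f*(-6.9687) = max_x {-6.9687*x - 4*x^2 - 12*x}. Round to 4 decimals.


f*(y) = sup_x {y*x - a*x^2 - b*x} = sup_x {(y-b)*x - a*x^2}
FOC: (y - b) - 2a*x = 0 => x* = (y - b)/(2a)
x* = (-6.9687 - 12)/(2*4) = -2.3711
f*(-6.9687) = (y-b)^2/(4a) = (-6.9687 - 12)^2/(4*4)
= 359.8116/16 = 22.4882


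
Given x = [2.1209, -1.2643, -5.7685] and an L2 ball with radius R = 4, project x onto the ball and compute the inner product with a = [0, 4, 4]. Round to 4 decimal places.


Step 1: Compute ||x|| (intermediates to 6 decimals).
||x|| = sqrt(2.1209^2 + (-1.2643)^2 + (-5.7685)^2) = 6.274732
Step 2: Project.
Since ||x|| > R, scale = R/||x|| = 4/6.274732 = 0.637477, proj(x) = scale * x
proj(x) = [1.352025, -0.805962, -3.677286]
Step 3: Dot product.
a^T * proj(x) = 0*1.352025 + 4*(-0.805962) + 4*(-3.677286) = -17.933


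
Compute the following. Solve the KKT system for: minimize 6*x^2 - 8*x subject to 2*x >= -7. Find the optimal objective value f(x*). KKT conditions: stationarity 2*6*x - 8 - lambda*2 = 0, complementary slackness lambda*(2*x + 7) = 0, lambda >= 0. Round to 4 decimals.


Step 1: Try lambda = 0 (constraint inactive).
Stationarity: 2*6*x - 8 = 0
x* = 8/(2*6) = 2/3 = 0.6667 (rounded; the exact value 2/3 is used below)
Check constraint: 2*0.6667 = 1.3334 >= -7 -- satisfied.
Step 2: Compute optimal value.
f(x*) = 6*(2/3)^2 - 8*(2/3) = -2.6667


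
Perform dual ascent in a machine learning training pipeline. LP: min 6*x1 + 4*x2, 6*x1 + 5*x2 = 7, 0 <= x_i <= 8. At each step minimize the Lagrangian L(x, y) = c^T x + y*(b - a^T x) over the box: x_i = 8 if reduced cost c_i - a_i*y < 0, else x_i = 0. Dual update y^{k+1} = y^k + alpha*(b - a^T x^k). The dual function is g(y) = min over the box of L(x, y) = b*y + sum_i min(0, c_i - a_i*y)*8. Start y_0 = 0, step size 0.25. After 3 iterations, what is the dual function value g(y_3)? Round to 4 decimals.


Dual ascent for LP: min 6*x1 + 4*x2, 6*x1 + 5*x2 = 7, 0 <= x_i <= 8
Step 1: y^k = 0.0, reduced costs: (6.0, 4.0)
  x^k = (0.0, 0.0), subgradient = b - a^T x = 7.0
  y^{k+1} = 0.0 + 0.25*7.0 = 1.75
Step 2: y^k = 1.75, reduced costs: (-4.5, -4.75)
  x^k = (8.0, 8.0), subgradient = b - a^T x = -81.0
  y^{k+1} = 1.75 + 0.25*-81.0 = -18.5
Step 3: y^k = -18.5, reduced costs: (117.0, 96.5)
  x^k = (0.0, 0.0), subgradient = b - a^T x = 7.0
  y^{k+1} = -18.5 + 0.25*7.0 = -16.75
Dual objective at y_3 = -16.75: reduced costs (106.5, 87.75), box minimizer x = (0.0, 0.0)
g(y_3) = b*y + (c1 - a1*y)*x1 + (c2 - a2*y)*x2 = 7*(-16.75) + 106.5*0.0 + 87.75*0.0 = -117.25 + 0.0 + 0.0 = -117.25


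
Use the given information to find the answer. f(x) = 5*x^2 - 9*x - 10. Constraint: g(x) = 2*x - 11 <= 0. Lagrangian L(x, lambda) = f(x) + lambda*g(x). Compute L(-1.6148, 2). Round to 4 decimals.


Step 1: Evaluate f(x).
f(-1.6148) = 5*(-1.6148)^2 - 9*(-1.6148) - 10 = 17.5711
Step 2: Evaluate g(x).
g(-1.6148) = 2*-1.6148 - 11 = -14.2296
Step 3: Compute Lagrangian.
L = 17.5711 + 2*-14.2296 = -10.8881
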